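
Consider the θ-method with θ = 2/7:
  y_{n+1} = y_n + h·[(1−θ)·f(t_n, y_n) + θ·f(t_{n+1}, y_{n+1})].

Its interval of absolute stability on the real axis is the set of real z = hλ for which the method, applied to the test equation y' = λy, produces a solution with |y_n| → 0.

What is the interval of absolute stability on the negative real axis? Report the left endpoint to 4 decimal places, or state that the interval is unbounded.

z∈(-4.6667,0).

Set f=λy, z=hλ:
  y_{n+1} = y_n + z·[5/7·y_n + 2/7·y_{n+1}] ⇒ (1 − 2/7z)y_{n+1} = (1 + 5/7z)y_n
  R(z) = (1 + 5/7z)/(1 − 2/7z).

Find x<0 with |R(x)|<1.
x=-0.67: |R|=0.4376
R=−1: 1+5/7x = −1+2/7x ⇒ -3/7x=2 ⇒ x=2/(-3/7)=-4.6667
Confirm numerically:
  x=-4.079: |R|=0.88369 <1
  x=-3.463: |R|=0.74070 <1
  x=-2.269: |R|=0.37658 <1
  x=-2.263: |R|=0.37437 <1
  x=-5.263: |R|=1.10208 >1
  x=-5.017: |R|=1.06170 >1
So |R|<1 on (-4.6667, 0).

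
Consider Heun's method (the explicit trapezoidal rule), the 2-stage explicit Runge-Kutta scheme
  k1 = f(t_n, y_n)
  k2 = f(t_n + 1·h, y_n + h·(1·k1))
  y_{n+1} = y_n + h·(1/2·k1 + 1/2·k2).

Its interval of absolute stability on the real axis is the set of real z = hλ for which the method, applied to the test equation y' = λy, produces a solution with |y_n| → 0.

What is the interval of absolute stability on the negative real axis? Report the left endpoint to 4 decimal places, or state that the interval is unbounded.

(-2.0000, 0).

With y'=λy (z=hλ):
  order 2, 2-stage ⇒ R(z)=1+z+z^2/2
  (e.g. R(-1.03)=0.50045, |R|=0.50045)

Boundary: |R(x)|=1, x<0.
x=-1.03: |R|=0.5005
|R(-2.36)|=1.4248 |R(-1.89)|=0.8960 |R(-1.66)|=0.7178
Bisect:
  x_lo=-2.8360 |R|=2.1855  x_hi=-0.3664 |R|=0.7007
  mid=-1.60119 |R|=0.68072 →hi
  mid=-2.21860 |R|=1.24250 →lo
  mid=-1.90990 |R|=0.91396 →hi
  mid=-2.06425 |R|=1.06632 →lo
  mid=-1.98707 |R|=0.98716 →hi
  mid=-2.02566 |R|=1.02599 →lo
  mid=-2.00637 |R|=1.00639 →lo
  ...
  [-2.00004,-1.99989] ⇒ x*=-2.0000
So |R|<1 on (-2.0000, 0).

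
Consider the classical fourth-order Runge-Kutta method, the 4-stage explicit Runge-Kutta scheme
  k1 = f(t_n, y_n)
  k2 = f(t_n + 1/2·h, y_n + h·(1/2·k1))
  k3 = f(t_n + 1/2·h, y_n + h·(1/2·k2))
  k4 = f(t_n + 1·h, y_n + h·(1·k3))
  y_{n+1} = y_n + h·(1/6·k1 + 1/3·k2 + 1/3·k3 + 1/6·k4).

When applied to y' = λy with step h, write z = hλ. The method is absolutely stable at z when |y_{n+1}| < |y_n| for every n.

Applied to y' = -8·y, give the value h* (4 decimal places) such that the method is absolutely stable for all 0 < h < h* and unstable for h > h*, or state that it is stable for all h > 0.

(-2.7853,0); λ=-8 ⇒ h* = 0.3482.

Set f=λy, z=hλ:
  order 4, 4-stage ⇒ R(z)=1+z+z^2/2+z^3/6+z^4/24
  (e.g. R(-1.44)=0.27830, |R|=0.27830)

Need |R(x)|<1, x<0.
x=-1.44: |R|=0.2783
|R(-2.74)|=0.9338 |R(-2.51)|=0.6583 |R(-2.33)|=0.5043
Bisect:
  x_lo=-3.1650 |R|=1.7407  x_hi=-0.0677 |R|=0.9345
  mid=-1.61639 |R|=0.27054 →hi
  mid=-2.39072 |R|=0.55081 →hi
  mid=-2.77788 |R|=0.98888 →hi
  mid=-2.97146 |R|=1.31893 →lo
  mid=-2.87467 |R|=1.14333 →lo
  mid=-2.82627 |R|=1.06356 →lo
  mid=-2.80208 |R|=1.02560 →lo
  mid=-2.78998 |R|=1.00708 →lo
  ...
  [-2.78544,-2.78525] ⇒ x*=-2.7853
So |R|<1 on (-2.7853, 0).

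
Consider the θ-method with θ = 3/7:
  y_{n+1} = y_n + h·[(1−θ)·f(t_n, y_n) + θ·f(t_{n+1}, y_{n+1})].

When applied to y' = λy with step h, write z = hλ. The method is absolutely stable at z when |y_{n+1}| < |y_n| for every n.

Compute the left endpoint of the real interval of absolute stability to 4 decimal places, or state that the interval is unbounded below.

left endpoint -14.0000.

On y'=λy, z=hλ:
  y_{n+1} = y_n + z·[4/7·y_n + 3/7·y_{n+1}] ⇒ (1 − 3/7z)y_{n+1} = (1 + 4/7z)y_n
  R(z) = (1 + 4/7z)/(1 − 3/7z).

Find x<0 with |R(x)|<1.
x=-1.38: |R|=0.1329
R=−1: 1+4/7x = −1+3/7x ⇒ -1/7x=2 ⇒ x=2/(-1/7)=-14.0000
Confirm numerically:
  x=-13.721: |R|=0.99421 <1
  x=-8.329: |R|=0.82271 <1
  x=-6.136: |R|=0.69049 <1
  x=-14.533: |R|=1.01053 >1
  x=-14.307: |R|=1.00615 >1
  x=-14.121: |R|=1.00245 >1
Interval (-14.0000, 0).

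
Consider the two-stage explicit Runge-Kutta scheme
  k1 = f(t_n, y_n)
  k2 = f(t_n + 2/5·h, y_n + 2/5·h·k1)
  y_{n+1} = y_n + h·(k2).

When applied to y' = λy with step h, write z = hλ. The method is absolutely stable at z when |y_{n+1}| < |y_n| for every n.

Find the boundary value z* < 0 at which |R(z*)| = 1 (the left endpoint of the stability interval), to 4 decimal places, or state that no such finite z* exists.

Test eqn y'=λy, z=hλ:
  k1=λy_n ⇒ h·k1=z·y_n;  k2=λ(1+2/5z)y_n ⇒ h·k2=z(1+2/5z)y_n
  y_{n+1}/y_n = 1 + z(1+2/5z) = 1 + z + 2/5z²
  so R(z) = 1 + z + 2/5z².

Solve |R(x)|<1 on ℝ⁻.
x=-0.61: |R|=0.5388
R=1: x+2/5x²=0 ⇒ x=−5/2=-2.5000; min R=1−1/(4·2/5)=0.3750>−1
Confirm numerically:
  x=-2.408: |R|=0.91139 <1
  x=-2.399: |R|=0.90308 <1
  x=-1.389: |R|=0.38273 <1
  x=-2.978: |R|=1.56939 >1
  x=-2.860: |R|=1.41184 >1
Interval (-2.5000, 0).

left endpoint -2.5000.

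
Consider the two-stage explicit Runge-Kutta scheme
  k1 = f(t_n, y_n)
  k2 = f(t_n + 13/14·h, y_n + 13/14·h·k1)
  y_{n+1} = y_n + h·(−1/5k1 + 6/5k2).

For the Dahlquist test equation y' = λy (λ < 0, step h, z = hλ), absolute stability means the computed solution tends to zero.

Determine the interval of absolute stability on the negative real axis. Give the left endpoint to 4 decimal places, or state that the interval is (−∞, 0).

With y'=λy (z=hλ):
  k1=λy_n ⇒ h·k1=z·y_n;  k2=λ(1+13/14z)y_n ⇒ h·k2=z(1+13/14z)y_n
  y_{n+1}/y_n = 1 − 1/5z + 6/5z(1+13/14z) = 1 + z + 39/35z²
  ⇒ R(z) = 1 + z + 39/35z².

Boundary: |R(x)|=1, x<0.
x=-0.32: |R|=0.7941
R=1: x+39/35x²=0 ⇒ x=−35/39=-0.8974; min R=1−1/(4·39/35)=0.7756>−1
Confirm numerically:
  x=-0.857: |R|=0.96139 <1
  x=-0.836: |R|=0.94277 <1
  x=-0.806: |R|=0.91788 <1
  x=-0.595: |R|=0.79949 <1
  x=-1.391: |R|=1.76501 >1
  x=-1.301: |R|=1.58504 >1
  x=-1.113: |R|=1.26734 >1
Stable set (-0.8974, 0).

z∈(-0.8974,0).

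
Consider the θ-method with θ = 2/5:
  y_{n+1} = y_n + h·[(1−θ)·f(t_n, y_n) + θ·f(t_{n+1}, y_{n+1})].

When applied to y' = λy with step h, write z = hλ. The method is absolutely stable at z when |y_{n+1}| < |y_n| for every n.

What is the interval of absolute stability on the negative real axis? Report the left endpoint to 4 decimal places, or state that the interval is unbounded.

z∈(-10.0000,0).

Test eqn y'=λy, z=hλ:
  y_{n+1} = y_n + z·[3/5·y_n + 2/5·y_{n+1}] ⇒ (1 − 2/5z)y_{n+1} = (1 + 3/5z)y_n
  Hence R(z) = (1 + 3/5z)/(1 − 2/5z).

Solve |R(x)|<1 on ℝ⁻.
x=-0.94: |R|=0.3169
R=−1: 1+3/5x = −1+2/5x ⇒ -1/5x=2 ⇒ x=2/(-1/5)=-10.0000
Confirm numerically:
  x=-7.888: |R|=0.89834 <1
  x=-7.587: |R|=0.88039 <1
  x=-5.654: |R|=0.73351 <1
  x=-10.443: |R|=1.01711 >1
  x=-10.285: |R|=1.01115 >1
  x=-10.064: |R|=1.00255 >1
So |R|<1 on (-10.0000, 0).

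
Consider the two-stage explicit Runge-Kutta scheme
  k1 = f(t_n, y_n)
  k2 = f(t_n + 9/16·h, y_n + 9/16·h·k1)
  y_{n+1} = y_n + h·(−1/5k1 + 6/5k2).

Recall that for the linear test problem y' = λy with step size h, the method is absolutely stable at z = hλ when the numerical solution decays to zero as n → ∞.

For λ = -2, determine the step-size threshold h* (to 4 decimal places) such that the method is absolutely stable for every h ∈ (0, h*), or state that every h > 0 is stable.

With y'=λy (z=hλ):
  k1=λy_n ⇒ h·k1=z·y_n;  k2=λ(1+9/16z)y_n ⇒ h·k2=z(1+9/16z)y_n
  y_{n+1}/y_n = 1 − 1/5z + 6/5z(1+9/16z) = 1 + z + 27/40z²
  so R(z) = 1 + z + 27/40z².

Find x<0 with |R(x)|<1.
x=-1.35: |R|=0.8802
R=1: x+27/40x²=0 ⇒ x=−40/27=-1.4815; min R=1−1/(4·27/40)=0.6296>−1
Confirm numerically:
  x=-1.412: |R|=0.93378 <1
  x=-1.407: |R|=0.92926 <1
  x=-1.143: |R|=0.73885 <1
  x=-0.688: |R|=0.63151 <1
  x=-1.832: |R|=1.43345 >1
  x=-1.572: |R|=1.09605 >1
Stable set (-1.4815, 0).

(-1.4815,0); λ=-2 ⇒ h* = (40/27)/2 = 0.7407.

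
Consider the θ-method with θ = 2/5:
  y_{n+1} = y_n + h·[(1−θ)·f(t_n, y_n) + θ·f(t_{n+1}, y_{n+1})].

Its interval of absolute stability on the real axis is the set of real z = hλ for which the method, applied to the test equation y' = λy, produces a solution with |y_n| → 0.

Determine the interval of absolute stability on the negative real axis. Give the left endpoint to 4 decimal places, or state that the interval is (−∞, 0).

(-10.0000, 0).

On y'=λy, z=hλ:
  y_{n+1} = y_n + z·[3/5·y_n + 2/5·y_{n+1}] ⇒ (1 − 2/5z)y_{n+1} = (1 + 3/5z)y_n
  ⇒ R(z) = (1 + 3/5z)/(1 − 2/5z).

Solve |R(x)|<1 on ℝ⁻.
x=-1.28: |R|=0.1534
R=−1: 1+3/5x = −1+2/5x ⇒ -1/5x=2 ⇒ x=2/(-1/5)=-10.0000
Confirm numerically:
  x=-8.146: |R|=0.91293 <1
  x=-5.654: |R|=0.73351 <1
  x=-4.449: |R|=0.60059 <1
  x=-10.347: |R|=1.01351 >1
  x=-10.090: |R|=1.00357 >1
  x=-10.050: |R|=1.00199 >1
Stable set (-10.0000, 0).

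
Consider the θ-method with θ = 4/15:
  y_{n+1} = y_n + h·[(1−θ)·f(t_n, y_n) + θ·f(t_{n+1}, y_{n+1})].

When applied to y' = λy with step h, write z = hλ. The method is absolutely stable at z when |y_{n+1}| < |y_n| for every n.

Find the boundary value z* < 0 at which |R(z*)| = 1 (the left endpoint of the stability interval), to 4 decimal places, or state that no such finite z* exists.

With y'=λy (z=hλ):
  y_{n+1} = y_n + z·[11/15·y_n + 4/15·y_{n+1}] ⇒ (1 − 4/15z)y_{n+1} = (1 + 11/15z)y_n
  ⇒ R(z) = (1 + 11/15z)/(1 − 4/15z).

Find x<0 with |R(x)|<1.
x=-0.45: |R|=0.5982
R=−1: 1+11/15x = −1+4/15x ⇒ -7/15x=2 ⇒ x=2/(-7/15)=-4.2857
Confirm numerically:
  x=-4.018: |R|=0.93969 <1
  x=-3.668: |R|=0.85427 <1
  x=-3.481: |R|=0.80525 <1
  x=-2.740: |R|=0.58320 <1
  x=-4.555: |R|=1.05674 >1
  x=-4.434: |R|=1.03171 >1
  x=-4.378: |R|=1.01987 >1
Stable set (-4.2857, 0).

z* = -4.2857.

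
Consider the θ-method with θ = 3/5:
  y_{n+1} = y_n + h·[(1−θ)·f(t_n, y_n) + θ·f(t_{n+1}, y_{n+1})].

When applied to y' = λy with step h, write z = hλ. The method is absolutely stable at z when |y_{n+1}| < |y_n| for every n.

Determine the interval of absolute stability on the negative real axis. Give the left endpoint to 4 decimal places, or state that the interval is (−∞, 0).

With y'=λy (z=hλ):
  y_{n+1} = y_n + z·[2/5·y_n + 3/5·y_{n+1}] ⇒ (1 − 3/5z)y_{n+1} = (1 + 2/5z)y_n
  so R(z) = (1 + 2/5z)/(1 − 3/5z).

Boundary: |R(x)|=1, x<0.
x=-1.52: |R|=0.2050
x=-2: |R|=0.0909
x=-10: |R|=0.4286
x=-100: |R|=0.6393
θ=3/5≥1/2 ⇒ |1+2/5x|<|1−3/5x| ∀x<0 ⇒ interval (−∞,0).

interval (−∞, 0).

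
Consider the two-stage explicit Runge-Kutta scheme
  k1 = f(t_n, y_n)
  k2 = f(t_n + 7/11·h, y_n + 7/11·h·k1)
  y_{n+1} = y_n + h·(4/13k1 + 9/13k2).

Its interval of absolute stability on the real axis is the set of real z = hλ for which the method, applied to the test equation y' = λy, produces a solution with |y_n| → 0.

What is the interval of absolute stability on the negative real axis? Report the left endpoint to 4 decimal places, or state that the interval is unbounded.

(-2.2698, 0).

On y'=λy, z=hλ:
  k1=λy_n ⇒ h·k1=z·y_n;  k2=λ(1+7/11z)y_n ⇒ h·k2=z(1+7/11z)y_n
  y_{n+1}/y_n = 1 + 4/13z + 9/13z(1+7/11z) = 1 + z + 63/143z²
  so R(z) = 1 + z + 63/143z².

Solve |R(x)|<1 on ℝ⁻.
x=-1.77: |R|=0.6102
R=1: x+63/143x²=0 ⇒ x=−143/63=-2.2698; min R=1−1/(4·63/143)=0.4325>−1
Confirm numerically:
  x=-2.216: |R|=0.94744 <1
  x=-2.120: |R|=0.86005 <1
  x=-2.017: |R|=0.77532 <1
  x=-1.051: |R|=0.43564 <1
  x=-2.752: |R|=1.58458 >1
  x=-2.358: |R|=1.09158 >1
Stable set (-2.2698, 0).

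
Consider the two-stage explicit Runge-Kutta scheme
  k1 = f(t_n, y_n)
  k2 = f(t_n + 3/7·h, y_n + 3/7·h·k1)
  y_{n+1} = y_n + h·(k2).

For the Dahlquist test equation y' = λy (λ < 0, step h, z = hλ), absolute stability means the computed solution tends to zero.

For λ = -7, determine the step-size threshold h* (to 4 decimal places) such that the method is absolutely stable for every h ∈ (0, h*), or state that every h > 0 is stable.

Set f=λy, z=hλ:
  k1=λy_n ⇒ h·k1=z·y_n;  k2=λ(1+3/7z)y_n ⇒ h·k2=z(1+3/7z)y_n
  y_{n+1}/y_n = 1 + z(1+3/7z) = 1 + z + 3/7z²
  Hence R(z) = 1 + z + 3/7z².

Boundary: |R(x)|=1, x<0.
x=-0.95: |R|=0.4368
R=1: x+3/7x²=0 ⇒ x=−7/3=-2.3333; min R=1−1/(4·3/7)=0.4167>−1
Confirm numerically:
  x=-2.237: |R|=0.90764 <1
  x=-1.703: |R|=0.53995 <1
  x=-1.633: |R|=0.50987 <1
  x=-2.858: |R|=1.64264 >1
  x=-2.644: |R|=1.35203 >1
  x=-2.527: |R|=1.20974 >1
So |R|<1 on (-2.3333, 0).

(-2.3333,0); λ=-7 ⇒ h* = (7/3)/7 = 0.3333.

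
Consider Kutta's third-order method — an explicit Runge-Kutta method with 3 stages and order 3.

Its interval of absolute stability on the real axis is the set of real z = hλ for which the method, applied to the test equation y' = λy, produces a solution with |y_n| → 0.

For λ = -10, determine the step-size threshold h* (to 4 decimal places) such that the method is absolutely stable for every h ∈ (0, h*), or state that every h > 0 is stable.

(-2.5127,0); λ=-10 ⇒ h* = 0.2513.

Test eqn y'=λy, z=hλ:
  order 3, 3-stage ⇒ R(z)=1+z+z^2/2+z^3/6
  (e.g. R(-0.4)=0.66933, |R|=0.66933)

Boundary: |R(x)|=1, x<0.
x=-0.4: |R|=0.6693
|R(-2.75)|=1.4349 |R(-2.44)|=0.8843 |R(-1.11)|=0.2781
Bisect:
  x_lo=-3.2980 |R|=2.8383  x_hi=-0.3710 |R|=0.6893
  mid=-1.83450 |R|=0.18077 →hi
  mid=-2.56626 |R|=1.09018 →lo
  mid=-2.20038 |R|=0.55513 →hi
  mid=-2.38332 |R|=0.79951 →hi
  mid=-2.47479 |R|=0.93867 →hi
  mid=-2.52052 |R|=1.01283 →lo
  mid=-2.49766 |R|=0.97536 →hi
  mid=-2.50909 |R|=0.99400 →hi
  ...
  [-2.51284,-2.51266] ⇒ x*=-2.5127
Interval (-2.5127, 0).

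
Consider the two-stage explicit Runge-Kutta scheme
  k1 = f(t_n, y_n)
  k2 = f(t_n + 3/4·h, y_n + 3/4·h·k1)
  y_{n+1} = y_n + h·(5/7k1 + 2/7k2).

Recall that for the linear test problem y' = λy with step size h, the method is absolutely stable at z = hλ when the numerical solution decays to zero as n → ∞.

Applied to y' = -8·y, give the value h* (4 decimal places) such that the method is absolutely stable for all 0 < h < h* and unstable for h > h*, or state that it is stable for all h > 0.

On y'=λy, z=hλ:
  k1=λy_n ⇒ h·k1=z·y_n;  k2=λ(1+3/4z)y_n ⇒ h·k2=z(1+3/4z)y_n
  y_{n+1}/y_n = 1 + 5/7z + 2/7z(1+3/4z) = 1 + z + 3/14z²
  R(z) = 1 + z + 3/14z².

Boundary: |R(x)|=1, x<0.
x=-0.46: |R|=0.5853
R=1: x+3/14x²=0 ⇒ x=−14/3=-4.6667; min R=1−1/(4·3/14)=-0.1667>−1
Confirm numerically:
  x=-3.954: |R|=0.39617 <1
  x=-3.908: |R|=0.36467 <1
  x=-3.695: |R|=0.23065 <1
  x=-4.995: |R|=1.35143 >1
  x=-4.729: |R|=1.06317 >1
Interval (-4.6667, 0).

(-4.6667,0); λ=-8 ⇒ h* = (14/3)/8 = 0.5833.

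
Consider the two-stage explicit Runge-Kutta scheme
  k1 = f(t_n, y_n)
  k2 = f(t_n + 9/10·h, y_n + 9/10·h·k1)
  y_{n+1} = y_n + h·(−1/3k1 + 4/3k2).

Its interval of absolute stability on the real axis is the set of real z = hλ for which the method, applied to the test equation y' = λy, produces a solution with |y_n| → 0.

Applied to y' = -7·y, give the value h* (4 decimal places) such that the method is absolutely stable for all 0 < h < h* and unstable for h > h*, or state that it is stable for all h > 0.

With y'=λy (z=hλ):
  k1=λy_n ⇒ h·k1=z·y_n;  k2=λ(1+9/10z)y_n ⇒ h·k2=z(1+9/10z)y_n
  y_{n+1}/y_n = 1 − 1/3z + 4/3z(1+9/10z) = 1 + z + 6/5z²
  so R(z) = 1 + z + 6/5z².

Need |R(x)|<1, x<0.
x=-1.77: |R|=2.9895
R=1: x+6/5x²=0 ⇒ x=−5/6=-0.8333; min R=1−1/(4·6/5)=0.7917>−1
Confirm numerically:
  x=-0.768: |R|=0.93979 <1
  x=-0.712: |R|=0.89633 <1
  x=-0.534: |R|=0.80819 <1
  x=-0.511: |R|=0.80235 <1
  x=-1.413: |R|=1.98288 >1
  x=-1.230: |R|=1.58548 >1
  x=-1.168: |R|=1.46907 >1
Interval (-0.8333, 0).

(-0.8333,0); λ=-7 ⇒ h* = (5/6)/7 = 0.1190.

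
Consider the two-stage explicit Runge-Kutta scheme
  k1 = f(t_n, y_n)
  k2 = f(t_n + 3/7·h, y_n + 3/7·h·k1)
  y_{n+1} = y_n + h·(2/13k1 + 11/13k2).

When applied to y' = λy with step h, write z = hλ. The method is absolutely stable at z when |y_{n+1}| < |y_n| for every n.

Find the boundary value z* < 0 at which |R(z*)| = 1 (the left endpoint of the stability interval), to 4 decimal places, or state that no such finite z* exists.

z* = -2.7576.

With y'=λy (z=hλ):
  k1=λy_n ⇒ h·k1=z·y_n;  k2=λ(1+3/7z)y_n ⇒ h·k2=z(1+3/7z)y_n
  y_{n+1}/y_n = 1 + 2/13z + 11/13z(1+3/7z) = 1 + z + 33/91z²
  R(z) = 1 + z + 33/91z².

Find x<0 with |R(x)|<1.
x=-1.39: |R|=0.3107
R=1: x+33/91x²=0 ⇒ x=−91/33=-2.7576; min R=1−1/(4·33/91)=0.3106>−1
Confirm numerically:
  x=-2.693: |R|=0.93694 <1
  x=-1.304: |R|=0.31263 <1
  x=-1.195: |R|=0.32286 <1
  x=-3.175: |R|=1.48061 >1
  x=-3.114: |R|=1.40249 >1
Interval (-2.7576, 0).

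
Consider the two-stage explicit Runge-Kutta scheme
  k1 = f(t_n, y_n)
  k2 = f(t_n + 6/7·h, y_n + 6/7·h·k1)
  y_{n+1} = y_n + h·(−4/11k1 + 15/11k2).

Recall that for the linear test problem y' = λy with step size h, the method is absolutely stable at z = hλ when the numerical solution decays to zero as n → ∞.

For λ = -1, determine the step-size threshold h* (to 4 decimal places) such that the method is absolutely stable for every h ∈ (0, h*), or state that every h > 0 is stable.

(-0.8556,0); λ=-1 ⇒ h* = (77/90)/1 = 0.8556.

Set f=λy, z=hλ:
  k1=λy_n ⇒ h·k1=z·y_n;  k2=λ(1+6/7z)y_n ⇒ h·k2=z(1+6/7z)y_n
  y_{n+1}/y_n = 1 − 4/11z + 15/11z(1+6/7z) = 1 + z + 90/77z²
  ⇒ R(z) = 1 + z + 90/77z².

Find x<0 with |R(x)|<1.
x=-1.57: |R|=2.3111
R=1: x+90/77x²=0 ⇒ x=−77/90=-0.8556; min R=1−1/(4·90/77)=0.7861>−1
Confirm numerically:
  x=-0.833: |R|=0.97804 <1
  x=-0.711: |R|=0.87987 <1
  x=-0.516: |R|=0.79521 <1
  x=-1.315: |R|=1.70617 >1
  x=-1.300: |R|=1.67532 >1
  x=-1.235: |R|=1.54773 >1
So |R|<1 on (-0.8556, 0).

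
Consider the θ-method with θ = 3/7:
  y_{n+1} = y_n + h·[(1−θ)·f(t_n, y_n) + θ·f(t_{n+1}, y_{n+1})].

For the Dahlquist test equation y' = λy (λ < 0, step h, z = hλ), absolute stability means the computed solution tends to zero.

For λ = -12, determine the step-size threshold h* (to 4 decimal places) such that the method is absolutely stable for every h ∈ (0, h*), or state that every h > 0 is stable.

(-14.0000,0); λ=-12 ⇒ h* = (14)/12 = 1.1667.

Test eqn y'=λy, z=hλ:
  y_{n+1} = y_n + z·[4/7·y_n + 3/7·y_{n+1}] ⇒ (1 − 3/7z)y_{n+1} = (1 + 4/7z)y_n
  ⇒ R(z) = (1 + 4/7z)/(1 − 3/7z).

Need |R(x)|<1, x<0.
x=-0.95: |R|=0.3249
R=−1: 1+4/7x = −1+3/7x ⇒ -1/7x=2 ⇒ x=2/(-1/7)=-14.0000
Confirm numerically:
  x=-11.701: |R|=0.94540 <1
  x=-9.827: |R|=0.88561 <1
  x=-8.541: |R|=0.83266 <1
  x=-14.344: |R|=1.00688 >1
  x=-14.282: |R|=1.00566 >1
So |R|<1 on (-14.0000, 0).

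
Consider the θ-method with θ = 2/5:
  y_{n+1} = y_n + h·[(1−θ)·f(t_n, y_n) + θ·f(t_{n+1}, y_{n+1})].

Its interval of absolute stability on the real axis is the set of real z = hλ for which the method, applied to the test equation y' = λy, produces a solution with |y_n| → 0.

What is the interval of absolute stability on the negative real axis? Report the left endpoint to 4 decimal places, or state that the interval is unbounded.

(-10.0000, 0).

On y'=λy, z=hλ:
  y_{n+1} = y_n + z·[3/5·y_n + 2/5·y_{n+1}] ⇒ (1 − 2/5z)y_{n+1} = (1 + 3/5z)y_n
  ⇒ R(z) = (1 + 3/5z)/(1 − 2/5z).

Find x<0 with |R(x)|<1.
x=-1.53: |R|=0.0509
R=−1: 1+3/5x = −1+2/5x ⇒ -1/5x=2 ⇒ x=2/(-1/5)=-10.0000
Confirm numerically:
  x=-8.454: |R|=0.92943 <1
  x=-6.675: |R|=0.81880 <1
  x=-6.225: |R|=0.78367 <1
  x=-5.972: |R|=0.76228 <1
  x=-10.452: |R|=1.01745 >1
  x=-10.367: |R|=1.01426 >1
  x=-10.097: |R|=1.00385 >1
So |R|<1 on (-10.0000, 0).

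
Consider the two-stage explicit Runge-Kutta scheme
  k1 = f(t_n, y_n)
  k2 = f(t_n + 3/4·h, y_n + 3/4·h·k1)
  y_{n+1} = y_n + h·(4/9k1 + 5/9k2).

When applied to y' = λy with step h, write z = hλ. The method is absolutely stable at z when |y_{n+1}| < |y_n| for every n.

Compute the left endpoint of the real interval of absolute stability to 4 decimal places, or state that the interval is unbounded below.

z* = -2.4000.

With y'=λy (z=hλ):
  k1=λy_n ⇒ h·k1=z·y_n;  k2=λ(1+3/4z)y_n ⇒ h·k2=z(1+3/4z)y_n
  y_{n+1}/y_n = 1 + 4/9z + 5/9z(1+3/4z) = 1 + z + 5/12z²
  Hence R(z) = 1 + z + 5/12z².

Boundary: |R(x)|=1, x<0.
x=-1.3: |R|=0.4042
R=1: x+5/12x²=0 ⇒ x=−12/5=-2.4000; min R=1−1/(4·5/12)=0.4000>−1
Confirm numerically:
  x=-1.698: |R|=0.50334 <1
  x=-1.669: |R|=0.49165 <1
  x=-1.304: |R|=0.40451 <1
  x=-2.905: |R|=1.61126 >1
  x=-2.724: |R|=1.36774 >1
  x=-2.448: |R|=1.04896 >1
So |R|<1 on (-2.4000, 0).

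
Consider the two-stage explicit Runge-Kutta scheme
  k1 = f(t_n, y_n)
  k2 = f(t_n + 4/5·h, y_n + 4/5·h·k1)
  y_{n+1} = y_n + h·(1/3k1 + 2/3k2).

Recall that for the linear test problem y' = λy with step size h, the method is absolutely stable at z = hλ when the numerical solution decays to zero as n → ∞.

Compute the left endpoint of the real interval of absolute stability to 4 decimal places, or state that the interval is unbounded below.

z* = -1.8750.

Test eqn y'=λy, z=hλ:
  k1=λy_n ⇒ h·k1=z·y_n;  k2=λ(1+4/5z)y_n ⇒ h·k2=z(1+4/5z)y_n
  y_{n+1}/y_n = 1 + 1/3z + 2/3z(1+4/5z) = 1 + z + 8/15z²
  ⇒ R(z) = 1 + z + 8/15z².

Boundary: |R(x)|=1, x<0.
x=-0.73: |R|=0.5542
R=1: x+8/15x²=0 ⇒ x=−15/8=-1.8750; min R=1−1/(4·8/15)=0.5312>−1
Confirm numerically:
  x=-1.603: |R|=0.76746 <1
  x=-1.369: |R|=0.63055 <1
  x=-0.870: |R|=0.53368 <1
  x=-2.472: |R|=1.78708 >1
  x=-1.981: |R|=1.11199 >1
So |R|<1 on (-1.8750, 0).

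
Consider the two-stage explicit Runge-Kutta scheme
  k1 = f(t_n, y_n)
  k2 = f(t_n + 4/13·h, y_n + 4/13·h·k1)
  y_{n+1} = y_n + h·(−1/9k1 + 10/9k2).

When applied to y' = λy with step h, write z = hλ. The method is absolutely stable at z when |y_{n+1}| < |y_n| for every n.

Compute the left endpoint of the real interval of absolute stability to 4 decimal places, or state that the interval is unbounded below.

Test eqn y'=λy, z=hλ:
  k1=λy_n ⇒ h·k1=z·y_n;  k2=λ(1+4/13z)y_n ⇒ h·k2=z(1+4/13z)y_n
  y_{n+1}/y_n = 1 − 1/9z + 10/9z(1+4/13z) = 1 + z + 40/117z²
  R(z) = 1 + z + 40/117z².

Find x<0 with |R(x)|<1.
x=-0.87: |R|=0.3888
R=1: x+40/117x²=0 ⇒ x=−117/40=-2.9250; min R=1−1/(4·40/117)=0.2687>−1
Confirm numerically:
  x=-2.509: |R|=0.64316 <1
  x=-2.204: |R|=0.45672 <1
  x=-2.175: |R|=0.44231 <1
  x=-3.451: |R|=1.62059 >1
  x=-3.238: |R|=1.34649 >1
  x=-2.980: |R|=1.05603 >1
So |R|<1 on (-2.9250, 0).

left endpoint -2.9250.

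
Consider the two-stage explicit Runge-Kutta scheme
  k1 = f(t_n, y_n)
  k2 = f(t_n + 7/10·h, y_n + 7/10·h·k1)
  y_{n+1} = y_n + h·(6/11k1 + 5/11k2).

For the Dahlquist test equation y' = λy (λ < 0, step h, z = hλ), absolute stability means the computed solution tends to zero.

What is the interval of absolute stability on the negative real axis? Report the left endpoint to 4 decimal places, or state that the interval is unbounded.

(-3.1429, 0).

Set f=λy, z=hλ:
  k1=λy_n ⇒ h·k1=z·y_n;  k2=λ(1+7/10z)y_n ⇒ h·k2=z(1+7/10z)y_n
  y_{n+1}/y_n = 1 + 6/11z + 5/11z(1+7/10z) = 1 + z + 7/22z²
  Hence R(z) = 1 + z + 7/22z².

Need |R(x)|<1, x<0.
x=-1.34: |R|=0.2313
R=1: x+7/22x²=0 ⇒ x=−22/7=-3.1429; min R=1−1/(4·7/22)=0.2143>−1
Confirm numerically:
  x=-3.086: |R|=0.94417 <1
  x=-2.845: |R|=0.73037 <1
  x=-1.666: |R|=0.21713 <1
  x=-3.626: |R|=1.55742 >1
  x=-3.595: |R|=1.51719 >1
  x=-3.197: |R|=1.05508 >1
So |R|<1 on (-3.1429, 0).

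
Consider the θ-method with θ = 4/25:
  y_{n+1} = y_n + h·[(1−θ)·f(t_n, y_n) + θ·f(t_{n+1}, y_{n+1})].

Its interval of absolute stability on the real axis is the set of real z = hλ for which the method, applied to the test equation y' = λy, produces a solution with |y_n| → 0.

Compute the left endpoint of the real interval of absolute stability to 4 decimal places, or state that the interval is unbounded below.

left endpoint -2.9412.

On y'=λy, z=hλ:
  y_{n+1} = y_n + z·[21/25·y_n + 4/25·y_{n+1}] ⇒ (1 − 4/25z)y_{n+1} = (1 + 21/25z)y_n
  Hence R(z) = (1 + 21/25z)/(1 − 4/25z).

Boundary: |R(x)|=1, x<0.
x=-1.32: |R|=0.0898
R=−1: 1+21/25x = −1+4/25x ⇒ -17/25x=2 ⇒ x=2/(-17/25)=-2.9412
Confirm numerically:
  x=-2.467: |R|=0.76881 <1
  x=-2.397: |R|=0.73254 <1
  x=-1.514: |R|=0.21877 <1
  x=-1.194: |R|=0.00249 <1
  x=-3.205: |R|=1.11859 >1
  x=-3.197: |R|=1.11509 >1
Interval (-2.9412, 0).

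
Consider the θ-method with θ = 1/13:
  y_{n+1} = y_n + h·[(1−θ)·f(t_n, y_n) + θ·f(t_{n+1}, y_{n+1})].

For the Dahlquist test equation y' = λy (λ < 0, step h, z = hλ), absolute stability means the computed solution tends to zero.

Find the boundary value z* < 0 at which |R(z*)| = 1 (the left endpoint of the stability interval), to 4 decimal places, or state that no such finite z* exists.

z* = -2.3636.

Test eqn y'=λy, z=hλ:
  y_{n+1} = y_n + z·[12/13·y_n + 1/13·y_{n+1}] ⇒ (1 − 1/13z)y_{n+1} = (1 + 12/13z)y_n
  so R(z) = (1 + 12/13z)/(1 − 1/13z).

Boundary: |R(x)|=1, x<0.
x=-1.5: |R|=0.3448
R=−1: 1+12/13x = −1+1/13x ⇒ -11/13x=2 ⇒ x=2/(-11/13)=-2.3636
Confirm numerically:
  x=-2.169: |R|=0.85886 <1
  x=-1.373: |R|=0.24184 <1
  x=-1.221: |R|=0.11617 <1
  x=-1.198: |R|=0.09692 <1
  x=-2.546: |R|=1.12904 >1
  x=-2.392: |R|=1.02027 >1
So |R|<1 on (-2.3636, 0).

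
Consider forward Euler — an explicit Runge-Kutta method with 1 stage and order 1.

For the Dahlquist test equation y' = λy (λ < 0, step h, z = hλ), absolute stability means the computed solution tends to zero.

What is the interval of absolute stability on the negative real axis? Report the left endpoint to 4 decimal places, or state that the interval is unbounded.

Test eqn y'=λy, z=hλ:
  order 1, 1-stage ⇒ R(z)=1+z
  (e.g. R(-1.24)=-0.24000, |R|=0.24000)

Need |R(x)|<1, x<0.
x=-1.24: |R|=0.2400
|R(-1.79)|=0.7900 |R(-1.15)|=0.1500 |R(-1.05)|=0.0500
Bisect:
  x_lo=-2.5810 |R|=1.5810  x_hi=-0.2542 |R|=0.7458
  mid=-1.41758 |R|=0.41758 →hi
  mid=-1.99929 |R|=0.99929 →hi
  mid=-2.29014 |R|=1.29014 →lo
  mid=-2.14472 |R|=1.14472 →lo
  mid=-2.07200 |R|=1.07200 →lo
  mid=-2.03565 |R|=1.03565 →lo
  mid=-2.01747 |R|=1.01747 →lo
  mid=-2.00838 |R|=1.00838 →lo
  mid=-2.00383 |R|=1.00383 →lo
  mid=-2.00156 |R|=1.00156 →lo
  ...
  [-2.00014,-2.00000] ⇒ x*=-2.0000
So |R|<1 on (-2.0000, 0).

(-2.0000, 0).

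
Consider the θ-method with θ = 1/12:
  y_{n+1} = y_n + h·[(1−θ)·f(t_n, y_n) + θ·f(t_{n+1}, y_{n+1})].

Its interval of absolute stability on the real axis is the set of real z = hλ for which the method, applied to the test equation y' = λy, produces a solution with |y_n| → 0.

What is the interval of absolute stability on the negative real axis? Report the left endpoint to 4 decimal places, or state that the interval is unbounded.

(-2.4000, 0).

With y'=λy (z=hλ):
  y_{n+1} = y_n + z·[11/12·y_n + 1/12·y_{n+1}] ⇒ (1 − 1/12z)y_{n+1} = (1 + 11/12z)y_n
  R(z) = (1 + 11/12z)/(1 − 1/12z).

Need |R(x)|<1, x<0.
x=-0.33: |R|=0.6788
R=−1: 1+11/12x = −1+1/12x ⇒ -5/6x=2 ⇒ x=2/(-5/6)=-2.4000
Confirm numerically:
  x=-1.724: |R|=0.50743 <1
  x=-1.575: |R|=0.39227 <1
  x=-1.409: |R|=0.26094 <1
  x=-2.957: |R|=1.37240 >1
  x=-2.629: |R|=1.15654 >1
So |R|<1 on (-2.4000, 0).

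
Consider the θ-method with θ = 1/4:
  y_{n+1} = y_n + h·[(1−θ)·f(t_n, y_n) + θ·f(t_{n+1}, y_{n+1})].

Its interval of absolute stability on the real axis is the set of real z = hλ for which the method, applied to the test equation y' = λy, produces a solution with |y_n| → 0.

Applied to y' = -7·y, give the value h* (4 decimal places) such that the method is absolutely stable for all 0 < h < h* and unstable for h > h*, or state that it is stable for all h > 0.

(-4.0000,0); λ=-7 ⇒ h* = (4)/7 = 0.5714.

With y'=λy (z=hλ):
  y_{n+1} = y_n + z·[3/4·y_n + 1/4·y_{n+1}] ⇒ (1 − 1/4z)y_{n+1} = (1 + 3/4z)y_n
  ⇒ R(z) = (1 + 3/4z)/(1 − 1/4z).

Find x<0 with |R(x)|<1.
x=-1.79: |R|=0.2366
R=−1: 1+3/4x = −1+1/4x ⇒ -1/2x=2 ⇒ x=2/(-1/2)=-4.0000
Confirm numerically:
  x=-3.590: |R|=0.89196 <1
  x=-3.314: |R|=0.81241 <1
  x=-2.724: |R|=0.62046 <1
  x=-1.706: |R|=0.19593 <1
  x=-4.592: |R|=1.13780 >1
  x=-4.565: |R|=1.13193 >1
  x=-4.047: |R|=1.01168 >1
Interval (-4.0000, 0).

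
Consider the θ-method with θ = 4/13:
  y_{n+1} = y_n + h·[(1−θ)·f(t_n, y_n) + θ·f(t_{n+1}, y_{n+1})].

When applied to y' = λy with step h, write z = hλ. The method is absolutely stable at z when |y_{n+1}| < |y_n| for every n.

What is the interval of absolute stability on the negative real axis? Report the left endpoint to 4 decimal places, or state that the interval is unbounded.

z∈(-5.2000,0).

Test eqn y'=λy, z=hλ:
  y_{n+1} = y_n + z·[9/13·y_n + 4/13·y_{n+1}] ⇒ (1 − 4/13z)y_{n+1} = (1 + 9/13z)y_n
  Hence R(z) = (1 + 9/13z)/(1 − 4/13z).

Find x<0 with |R(x)|<1.
x=-0.75: |R|=0.3906
R=−1: 1+9/13x = −1+4/13x ⇒ -5/13x=2 ⇒ x=2/(-5/13)=-5.2000
Confirm numerically:
  x=-4.421: |R|=0.87306 <1
  x=-3.525: |R|=0.69096 <1
  x=-2.412: |R|=0.38449 <1
  x=-5.754: |R|=1.07691 >1
  x=-5.330: |R|=1.01894 >1
Interval (-5.2000, 0).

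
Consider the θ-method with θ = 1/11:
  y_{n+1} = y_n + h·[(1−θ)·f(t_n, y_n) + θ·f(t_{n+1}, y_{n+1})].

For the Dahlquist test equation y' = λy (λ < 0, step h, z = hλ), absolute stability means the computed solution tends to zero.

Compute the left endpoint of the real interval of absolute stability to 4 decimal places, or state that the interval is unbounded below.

z* = -2.4444.

With y'=λy (z=hλ):
  y_{n+1} = y_n + z·[10/11·y_n + 1/11·y_{n+1}] ⇒ (1 − 1/11z)y_{n+1} = (1 + 10/11z)y_n
  ⇒ R(z) = (1 + 10/11z)/(1 − 1/11z).

Solve |R(x)|<1 on ℝ⁻.
x=-1.35: |R|=0.2024
R=−1: 1+10/11x = −1+1/11x ⇒ -9/11x=2 ⇒ x=2/(-9/11)=-2.4444
Confirm numerically:
  x=-2.306: |R|=0.90636 <1
  x=-2.081: |R|=0.74994 <1
  x=-1.600: |R|=0.39683 <1
  x=-1.418: |R|=0.25608 <1
  x=-2.925: |R|=1.31059 >1
  x=-2.622: |R|=1.11731 >1
  x=-2.476: |R|=1.02107 >1
So |R|<1 on (-2.4444, 0).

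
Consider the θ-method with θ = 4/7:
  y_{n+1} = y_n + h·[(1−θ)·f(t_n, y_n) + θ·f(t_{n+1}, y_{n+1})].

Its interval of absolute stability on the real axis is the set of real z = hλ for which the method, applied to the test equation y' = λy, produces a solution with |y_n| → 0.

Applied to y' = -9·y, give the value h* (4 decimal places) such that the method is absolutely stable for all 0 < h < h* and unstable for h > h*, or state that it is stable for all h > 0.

interval (−∞, 0). Any h>0 works for λ=-9.

On y'=λy, z=hλ:
  y_{n+1} = y_n + z·[3/7·y_n + 4/7·y_{n+1}] ⇒ (1 − 4/7z)y_{n+1} = (1 + 3/7z)y_n
  R(z) = (1 + 3/7z)/(1 − 4/7z).

Need |R(x)|<1, x<0.
x=-0.55: |R|=0.5815
x=-2: |R|=0.0667
x=-10: |R|=0.4894
x=-100: |R|=0.7199
θ=4/7≥1/2 ⇒ |1+3/7x|<|1−4/7x| ∀x<0 ⇒ interval (−∞,0).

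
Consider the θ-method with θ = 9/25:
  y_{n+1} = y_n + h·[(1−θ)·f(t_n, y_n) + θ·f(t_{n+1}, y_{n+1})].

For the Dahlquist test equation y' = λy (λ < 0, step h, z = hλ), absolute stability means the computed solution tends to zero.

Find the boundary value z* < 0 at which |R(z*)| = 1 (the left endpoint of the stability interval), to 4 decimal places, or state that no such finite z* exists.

With y'=λy (z=hλ):
  y_{n+1} = y_n + z·[16/25·y_n + 9/25·y_{n+1}] ⇒ (1 − 9/25z)y_{n+1} = (1 + 16/25z)y_n
  Hence R(z) = (1 + 16/25z)/(1 − 9/25z).

Solve |R(x)|<1 on ℝ⁻.
x=-0.79: |R|=0.3849
R=−1: 1+16/25x = −1+9/25x ⇒ -7/25x=2 ⇒ x=2/(-7/25)=-7.1429
Confirm numerically:
  x=-6.861: |R|=0.97726 <1
  x=-5.006: |R|=0.78648 <1
  x=-4.435: |R|=0.70800 <1
  x=-3.595: |R|=0.56700 <1
  x=-7.705: |R|=1.04171 >1
  x=-7.294: |R|=1.01167 >1
Interval (-7.1429, 0).

left endpoint -7.1429.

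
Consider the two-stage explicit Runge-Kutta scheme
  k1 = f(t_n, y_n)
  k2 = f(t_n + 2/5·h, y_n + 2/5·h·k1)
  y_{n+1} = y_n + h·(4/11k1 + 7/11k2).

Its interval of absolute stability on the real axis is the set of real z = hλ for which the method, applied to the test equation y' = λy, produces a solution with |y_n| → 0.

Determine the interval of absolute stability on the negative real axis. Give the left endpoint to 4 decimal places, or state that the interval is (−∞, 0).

(-3.9286, 0).

With y'=λy (z=hλ):
  k1=λy_n ⇒ h·k1=z·y_n;  k2=λ(1+2/5z)y_n ⇒ h·k2=z(1+2/5z)y_n
  y_{n+1}/y_n = 1 + 4/11z + 7/11z(1+2/5z) = 1 + z + 14/55z²
  Hence R(z) = 1 + z + 14/55z².

Need |R(x)|<1, x<0.
x=-0.49: |R|=0.5711
R=1: x+14/55x²=0 ⇒ x=−55/14=-3.9286; min R=1−1/(4·14/55)=0.0179>−1
Confirm numerically:
  x=-3.420: |R|=0.55727 <1
  x=-3.287: |R|=0.46320 <1
  x=-2.161: |R|=0.02771 <1
  x=-1.688: |R|=0.03729 <1
  x=-4.141: |R|=1.22392 >1
  x=-3.989: |R|=1.06136 >1
Stable set (-3.9286, 0).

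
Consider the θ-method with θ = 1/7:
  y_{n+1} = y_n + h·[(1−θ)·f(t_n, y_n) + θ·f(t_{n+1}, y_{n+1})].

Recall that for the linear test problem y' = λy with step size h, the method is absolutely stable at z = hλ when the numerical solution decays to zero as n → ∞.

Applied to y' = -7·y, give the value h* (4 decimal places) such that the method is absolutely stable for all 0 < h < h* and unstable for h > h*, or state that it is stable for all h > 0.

Test eqn y'=λy, z=hλ:
  y_{n+1} = y_n + z·[6/7·y_n + 1/7·y_{n+1}] ⇒ (1 − 1/7z)y_{n+1} = (1 + 6/7z)y_n
  Hence R(z) = (1 + 6/7z)/(1 − 1/7z).

Solve |R(x)|<1 on ℝ⁻.
x=-1.47: |R|=0.2149
R=−1: 1+6/7x = −1+1/7x ⇒ -5/7x=2 ⇒ x=2/(-5/7)=-2.8000
Confirm numerically:
  x=-2.708: |R|=0.95262 <1
  x=-2.642: |R|=0.91807 <1
  x=-1.781: |R|=0.41977 <1
  x=-1.126: |R|=0.03003 <1
  x=-3.063: |R|=1.13068 >1
  x=-2.871: |R|=1.03596 >1
Stable set (-2.8000, 0).

(-2.8000,0); λ=-7 ⇒ h* = (14/5)/7 = 0.4000.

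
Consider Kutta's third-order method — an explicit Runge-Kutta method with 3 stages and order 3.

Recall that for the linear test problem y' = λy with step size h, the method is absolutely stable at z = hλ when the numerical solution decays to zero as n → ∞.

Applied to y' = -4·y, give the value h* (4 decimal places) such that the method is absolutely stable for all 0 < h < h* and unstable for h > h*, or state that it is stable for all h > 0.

On y'=λy, z=hλ:
  order 3, 3-stage ⇒ R(z)=1+z+z^2/2+z^3/6
  (e.g. R(-0.55)=0.57352, |R|=0.57352)

Find x<0 with |R(x)|<1.
x=-0.55: |R|=0.5735
|R(-2.72)|=1.3747 |R(-2.44)|=0.8843 |R(-2.29)|=0.6694
Bisect:
  x_lo=-3.1306 |R|=2.3440  x_hi=-0.3540 |R|=0.7012
  mid=-1.74233 |R|=0.10601 →hi
  mid=-2.43648 |R|=0.87892 →hi
  mid=-2.78355 |R|=1.50404 →lo
  mid=-2.61001 |R|=1.16724 →lo
  mid=-2.52324 |R|=1.01735 →lo
  mid=-2.47986 |R|=0.94674 →hi
  mid=-2.50155 |R|=0.98169 →hi
  mid=-2.51240 |R|=0.99943 →hi
  ...
  [-2.51291,-2.51274] ⇒ x*=-2.5127
Interval (-2.5127, 0).

(-2.5127,0); λ=-4 ⇒ h* = 0.6282.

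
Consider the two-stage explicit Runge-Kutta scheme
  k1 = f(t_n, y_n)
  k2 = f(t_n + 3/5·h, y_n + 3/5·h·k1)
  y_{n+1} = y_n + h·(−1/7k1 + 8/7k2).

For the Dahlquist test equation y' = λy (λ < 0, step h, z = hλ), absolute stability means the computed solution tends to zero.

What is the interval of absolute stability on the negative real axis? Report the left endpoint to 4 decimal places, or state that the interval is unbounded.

z∈(-1.4583,0).

With y'=λy (z=hλ):
  k1=λy_n ⇒ h·k1=z·y_n;  k2=λ(1+3/5z)y_n ⇒ h·k2=z(1+3/5z)y_n
  y_{n+1}/y_n = 1 − 1/7z + 8/7z(1+3/5z) = 1 + z + 24/35z²
  R(z) = 1 + z + 24/35z².

Find x<0 with |R(x)|<1.
x=-0.56: |R|=0.6550
R=1: x+24/35x²=0 ⇒ x=−35/24=-1.4583; min R=1−1/(4·24/35)=0.6354>−1
Confirm numerically:
  x=-1.129: |R|=0.74504 <1
  x=-0.776: |R|=0.63692 <1
  x=-0.766: |R|=0.63635 <1
  x=-1.864: |R|=1.51851 >1
  x=-1.858: |R|=1.50920 >1
  x=-1.616: |R|=1.17471 >1
So |R|<1 on (-1.4583, 0).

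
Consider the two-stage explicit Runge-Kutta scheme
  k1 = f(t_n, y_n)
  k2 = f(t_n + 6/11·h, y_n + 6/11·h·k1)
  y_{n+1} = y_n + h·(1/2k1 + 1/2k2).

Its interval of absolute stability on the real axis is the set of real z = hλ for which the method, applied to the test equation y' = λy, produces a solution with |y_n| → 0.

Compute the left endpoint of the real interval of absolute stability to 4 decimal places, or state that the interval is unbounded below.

On y'=λy, z=hλ:
  k1=λy_n ⇒ h·k1=z·y_n;  k2=λ(1+6/11z)y_n ⇒ h·k2=z(1+6/11z)y_n
  y_{n+1}/y_n = 1 + 1/2z + 1/2z(1+6/11z) = 1 + z + 3/11z²
  Hence R(z) = 1 + z + 3/11z².

Boundary: |R(x)|=1, x<0.
x=-1.5: |R|=0.1136
R=1: x+3/11x²=0 ⇒ x=−11/3=-3.6667; min R=1−1/(4·3/11)=0.0833>−1
Confirm numerically:
  x=-3.340: |R|=0.70244 <1
  x=-2.809: |R|=0.34295 <1
  x=-2.223: |R|=0.12474 <1
  x=-4.200: |R|=1.61091 >1
  x=-4.089: |R|=1.47098 >1
  x=-3.808: |R|=1.14678 >1
So |R|<1 on (-3.6667, 0).

left endpoint -3.6667.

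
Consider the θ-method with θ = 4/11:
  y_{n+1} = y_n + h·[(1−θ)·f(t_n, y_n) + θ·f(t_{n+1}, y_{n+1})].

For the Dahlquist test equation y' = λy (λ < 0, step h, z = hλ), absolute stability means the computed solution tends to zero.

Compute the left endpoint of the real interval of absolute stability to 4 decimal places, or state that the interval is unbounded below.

On y'=λy, z=hλ:
  y_{n+1} = y_n + z·[7/11·y_n + 4/11·y_{n+1}] ⇒ (1 − 4/11z)y_{n+1} = (1 + 7/11z)y_n
  so R(z) = (1 + 7/11z)/(1 − 4/11z).

Solve |R(x)|<1 on ℝ⁻.
x=-0.59: |R|=0.5142
R=−1: 1+7/11x = −1+4/11x ⇒ -3/11x=2 ⇒ x=2/(-3/11)=-7.3333
Confirm numerically:
  x=-4.236: |R|=0.66748 <1
  x=-4.173: |R|=0.65763 <1
  x=-3.223: |R|=0.48389 <1
  x=-7.618: |R|=1.02059 >1
  x=-7.606: |R|=1.01975 >1
  x=-7.452: |R|=1.00872 >1
Stable set (-7.3333, 0).

left endpoint -7.3333.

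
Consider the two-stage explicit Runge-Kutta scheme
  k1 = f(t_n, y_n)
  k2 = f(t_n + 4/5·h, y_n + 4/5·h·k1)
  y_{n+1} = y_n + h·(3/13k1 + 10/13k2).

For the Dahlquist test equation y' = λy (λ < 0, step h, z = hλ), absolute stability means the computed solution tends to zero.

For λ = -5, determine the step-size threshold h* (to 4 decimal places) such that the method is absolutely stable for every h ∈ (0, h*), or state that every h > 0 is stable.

With y'=λy (z=hλ):
  k1=λy_n ⇒ h·k1=z·y_n;  k2=λ(1+4/5z)y_n ⇒ h·k2=z(1+4/5z)y_n
  y_{n+1}/y_n = 1 + 3/13z + 10/13z(1+4/5z) = 1 + z + 8/13z²
  R(z) = 1 + z + 8/13z².

Find x<0 with |R(x)|<1.
x=-0.65: |R|=0.6100
R=1: x+8/13x²=0 ⇒ x=−13/8=-1.6250; min R=1−1/(4·8/13)=0.5938>−1
Confirm numerically:
  x=-1.160: |R|=0.66806 <1
  x=-0.993: |R|=0.61380 <1
  x=-0.686: |R|=0.60360 <1
  x=-2.184: |R|=1.75130 >1
  x=-2.157: |R|=1.70617 >1
Interval (-1.6250, 0).

(-1.6250,0); λ=-5 ⇒ h* = (13/8)/5 = 0.3250.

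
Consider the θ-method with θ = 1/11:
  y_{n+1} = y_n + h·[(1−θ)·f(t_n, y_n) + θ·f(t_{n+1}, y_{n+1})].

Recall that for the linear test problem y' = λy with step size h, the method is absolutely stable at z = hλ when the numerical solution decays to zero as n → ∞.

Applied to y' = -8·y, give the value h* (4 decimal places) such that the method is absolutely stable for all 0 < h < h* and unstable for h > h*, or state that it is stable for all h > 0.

With y'=λy (z=hλ):
  y_{n+1} = y_n + z·[10/11·y_n + 1/11·y_{n+1}] ⇒ (1 − 1/11z)y_{n+1} = (1 + 10/11z)y_n
  Hence R(z) = (1 + 10/11z)/(1 − 1/11z).

Solve |R(x)|<1 on ℝ⁻.
x=-1.4: |R|=0.2419
R=−1: 1+10/11x = −1+1/11x ⇒ -9/11x=2 ⇒ x=2/(-9/11)=-2.4444
Confirm numerically:
  x=-1.854: |R|=0.58659 <1
  x=-1.571: |R|=0.37467 <1
  x=-1.330: |R|=0.18654 <1
  x=-2.705: |R|=1.17111 >1
  x=-2.670: |R|=1.14850 >1
  x=-2.589: |R|=1.09574 >1
Interval (-2.4444, 0).

(-2.4444,0); λ=-8 ⇒ h* = (22/9)/8 = 0.3056.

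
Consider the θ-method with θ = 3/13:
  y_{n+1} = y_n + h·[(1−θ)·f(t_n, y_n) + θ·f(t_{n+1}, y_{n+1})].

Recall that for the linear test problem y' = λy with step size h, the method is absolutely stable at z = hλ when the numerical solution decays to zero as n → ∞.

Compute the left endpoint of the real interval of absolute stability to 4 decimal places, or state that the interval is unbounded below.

z* = -3.7143.

Test eqn y'=λy, z=hλ:
  y_{n+1} = y_n + z·[10/13·y_n + 3/13·y_{n+1}] ⇒ (1 − 3/13z)y_{n+1} = (1 + 10/13z)y_n
  ⇒ R(z) = (1 + 10/13z)/(1 − 3/13z).

Find x<0 with |R(x)|<1.
x=-0.96: |R|=0.2141
R=−1: 1+10/13x = −1+3/13x ⇒ -7/13x=2 ⇒ x=2/(-7/13)=-3.7143
Confirm numerically:
  x=-3.089: |R|=0.80343 <1
  x=-2.898: |R|=0.73661 <1
  x=-2.881: |R|=0.73049 <1
  x=-1.907: |R|=0.32423 <1
  x=-4.276: |R|=1.15224 >1
  x=-4.212: |R|=1.13590 >1
  x=-4.126: |R|=1.11356 >1
So |R|<1 on (-3.7143, 0).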